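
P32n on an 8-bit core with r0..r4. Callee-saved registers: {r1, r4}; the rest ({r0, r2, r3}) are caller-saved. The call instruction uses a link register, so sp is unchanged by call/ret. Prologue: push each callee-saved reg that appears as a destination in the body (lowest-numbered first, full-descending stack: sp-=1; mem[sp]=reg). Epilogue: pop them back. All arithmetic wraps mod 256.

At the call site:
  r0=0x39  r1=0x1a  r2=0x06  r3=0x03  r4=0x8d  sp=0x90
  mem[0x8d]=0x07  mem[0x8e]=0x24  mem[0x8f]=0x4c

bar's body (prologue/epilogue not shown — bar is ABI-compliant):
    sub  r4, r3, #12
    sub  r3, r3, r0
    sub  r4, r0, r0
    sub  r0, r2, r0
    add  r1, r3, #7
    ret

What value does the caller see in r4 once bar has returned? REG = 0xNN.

prologue: push r1 → mem[0x8f]=0x1a, sp=0x8f
prologue: push r4 → mem[0x8e]=0x8d, sp=0x8e
body[0] sub  r4, r3, #12 → r4=0xf7
body[1] sub  r3, r3, r0 → r3=0xca
body[2] sub  r4, r0, r0 → r4=0x00
body[3] sub  r0, r2, r0 → r0=0xcd
body[4] add  r1, r3, #7 → r1=0xd1
epilogue: pop r4=0x8d, sp=0x8f
epilogue: pop r1=0x1a, sp=0x90
r4 is callee-saved → restored

REG = 0x8d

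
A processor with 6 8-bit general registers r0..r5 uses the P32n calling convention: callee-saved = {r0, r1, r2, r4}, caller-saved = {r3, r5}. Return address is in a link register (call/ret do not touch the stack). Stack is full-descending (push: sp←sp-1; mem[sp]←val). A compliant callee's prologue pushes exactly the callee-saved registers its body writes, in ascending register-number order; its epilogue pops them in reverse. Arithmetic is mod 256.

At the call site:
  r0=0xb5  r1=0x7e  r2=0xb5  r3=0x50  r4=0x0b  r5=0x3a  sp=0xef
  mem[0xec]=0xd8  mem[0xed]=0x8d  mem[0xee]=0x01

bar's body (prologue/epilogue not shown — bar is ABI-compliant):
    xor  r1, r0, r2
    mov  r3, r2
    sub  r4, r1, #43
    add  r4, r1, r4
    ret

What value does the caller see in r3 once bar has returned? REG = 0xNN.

prologue: push r1 → mem[0xee]=0x7e, sp=0xee
prologue: push r4 → mem[0xed]=0x0b, sp=0xed
body[0] xor  r1, r0, r2 → r1=0x00
body[1] mov  r3, r2 → r3=0xb5
body[2] sub  r4, r1, #43 → r4=0xd5
body[3] add  r4, r1, r4 → r4=0xd5
epilogue: pop r4=0x0b, sp=0xee
epilogue: pop r1=0x7e, sp=0xef
r3 is caller-saved → body value

REG = 0xb5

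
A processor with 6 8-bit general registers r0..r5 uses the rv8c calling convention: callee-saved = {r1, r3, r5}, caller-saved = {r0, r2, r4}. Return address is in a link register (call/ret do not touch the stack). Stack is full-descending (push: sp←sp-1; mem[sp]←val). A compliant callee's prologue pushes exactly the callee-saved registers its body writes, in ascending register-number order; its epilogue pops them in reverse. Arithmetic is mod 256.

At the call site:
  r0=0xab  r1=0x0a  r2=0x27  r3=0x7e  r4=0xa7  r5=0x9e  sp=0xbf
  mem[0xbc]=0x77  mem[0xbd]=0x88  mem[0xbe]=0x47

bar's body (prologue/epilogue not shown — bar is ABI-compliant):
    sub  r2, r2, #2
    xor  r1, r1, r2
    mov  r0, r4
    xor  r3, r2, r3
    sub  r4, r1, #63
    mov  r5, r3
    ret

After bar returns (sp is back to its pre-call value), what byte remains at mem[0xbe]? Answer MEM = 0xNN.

MEM = 0x0a

prologue: push r1 → mem[0xbe]=0x0a, sp=0xbe
prologue: push r3 → mem[0xbd]=0x7e, sp=0xbd
prologue: push r5 → mem[0xbc]=0x9e, sp=0xbc
body[0] sub  r2, r2, #2 → r2=0x25
body[1] xor  r1, r1, r2 → r1=0x2f
body[2] mov  r0, r4 → r0=0xa7
body[3] xor  r3, r2, r3 → r3=0x5b
body[4] sub  r4, r1, #63 → r4=0xf0
body[5] mov  r5, r3 → r5=0x5b
epilogue: pop r5=0x9e, sp=0xbd
epilogue: pop r3=0x7e, sp=0xbe
epilogue: pop r1=0x0a, sp=0xbf
prologue pushed ['r1', 'r3', 'r5'] at ['0xbe', '0xbd', '0xbc']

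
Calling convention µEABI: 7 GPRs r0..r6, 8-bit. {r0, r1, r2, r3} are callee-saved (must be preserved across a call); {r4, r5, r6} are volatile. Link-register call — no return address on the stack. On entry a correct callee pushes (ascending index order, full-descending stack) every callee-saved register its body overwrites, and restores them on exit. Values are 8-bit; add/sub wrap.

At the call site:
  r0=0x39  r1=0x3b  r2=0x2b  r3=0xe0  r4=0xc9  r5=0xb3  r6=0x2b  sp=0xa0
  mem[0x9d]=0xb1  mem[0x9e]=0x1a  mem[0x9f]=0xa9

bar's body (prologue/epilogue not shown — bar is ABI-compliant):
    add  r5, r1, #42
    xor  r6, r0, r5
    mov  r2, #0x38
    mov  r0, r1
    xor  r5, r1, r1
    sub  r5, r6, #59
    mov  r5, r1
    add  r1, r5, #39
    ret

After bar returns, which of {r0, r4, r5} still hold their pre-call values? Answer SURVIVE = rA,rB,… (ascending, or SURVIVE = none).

prologue: push r0 → mem[0x9f]=0x39, sp=0x9f
prologue: push r1 → mem[0x9e]=0x3b, sp=0x9e
prologue: push r2 → mem[0x9d]=0x2b, sp=0x9d
body[0] add  r5, r1, #42 → r5=0x65
body[1] xor  r6, r0, r5 → r6=0x5c
body[2] mov  r2, #0x38 → r2=0x38
body[3] mov  r0, r1 → r0=0x3b
body[4] xor  r5, r1, r1 → r5=0x00
body[5] sub  r5, r6, #59 → r5=0x21
body[6] mov  r5, r1 → r5=0x3b
body[7] add  r1, r5, #39 → r1=0x62
epilogue: pop r2=0x2b, sp=0x9e
epilogue: pop r1=0x3b, sp=0x9f
epilogue: pop r0=0x39, sp=0xa0
r0: callee-saved, written=True
r4: caller-saved, written=False
r5: caller-saved, written=True

SURVIVE = r0,r4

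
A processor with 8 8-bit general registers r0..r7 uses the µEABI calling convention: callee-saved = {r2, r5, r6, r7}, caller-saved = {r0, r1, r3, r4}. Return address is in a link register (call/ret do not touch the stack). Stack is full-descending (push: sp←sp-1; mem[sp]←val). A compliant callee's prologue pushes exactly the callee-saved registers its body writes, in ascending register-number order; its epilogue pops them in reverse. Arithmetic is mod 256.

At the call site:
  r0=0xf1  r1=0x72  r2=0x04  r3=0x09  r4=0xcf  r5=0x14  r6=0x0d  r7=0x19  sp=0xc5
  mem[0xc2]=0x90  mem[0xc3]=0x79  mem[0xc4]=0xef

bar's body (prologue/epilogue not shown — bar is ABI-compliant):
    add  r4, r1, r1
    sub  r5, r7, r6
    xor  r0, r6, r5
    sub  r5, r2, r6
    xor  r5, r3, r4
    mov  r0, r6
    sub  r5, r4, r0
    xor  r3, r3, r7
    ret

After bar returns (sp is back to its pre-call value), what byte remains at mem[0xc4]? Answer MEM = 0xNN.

MEM = 0x14

prologue: push r5 -> mem[0xc4]=0x14, sp=0xc4
body[0] add  r4, r1, r1 -> r4=0xe4
body[1] sub  r5, r7, r6 -> r5=0x0c
body[2] xor  r0, r6, r5 -> r0=0x01
body[3] sub  r5, r2, r6 -> r5=0xf7
body[4] xor  r5, r3, r4 -> r5=0xed
body[5] mov  r0, r6 -> r0=0x0d
body[6] sub  r5, r4, r0 -> r5=0xd7
body[7] xor  r3, r3, r7 -> r3=0x10
epilogue: pop r5=0x14, sp=0xc5
prologue pushed ['r5'] at ['0xc4']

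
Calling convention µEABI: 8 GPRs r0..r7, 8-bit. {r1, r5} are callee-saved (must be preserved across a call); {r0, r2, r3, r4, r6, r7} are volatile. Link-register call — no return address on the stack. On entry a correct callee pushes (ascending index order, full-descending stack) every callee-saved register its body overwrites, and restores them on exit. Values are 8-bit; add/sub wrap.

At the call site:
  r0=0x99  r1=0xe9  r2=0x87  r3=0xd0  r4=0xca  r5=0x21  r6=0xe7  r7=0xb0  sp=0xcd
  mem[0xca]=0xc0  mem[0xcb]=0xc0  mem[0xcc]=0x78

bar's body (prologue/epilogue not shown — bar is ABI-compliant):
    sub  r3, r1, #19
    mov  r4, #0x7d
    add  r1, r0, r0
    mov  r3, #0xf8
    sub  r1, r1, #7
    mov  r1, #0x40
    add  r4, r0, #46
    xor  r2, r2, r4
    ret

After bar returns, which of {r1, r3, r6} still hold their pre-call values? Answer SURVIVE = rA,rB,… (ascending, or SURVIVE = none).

SURVIVE = r1,r6

prologue: push r1 -> mem[0xcc]=0xe9, sp=0xcc
body[0] sub  r3, r1, #19 -> r3=0xd6
body[1] mov  r4, #0x7d -> r4=0x7d
body[2] add  r1, r0, r0 -> r1=0x32
body[3] mov  r3, #0xf8 -> r3=0xf8
body[4] sub  r1, r1, #7 -> r1=0x2b
body[5] mov  r1, #0x40 -> r1=0x40
body[6] add  r4, r0, #46 -> r4=0xc7
body[7] xor  r2, r2, r4 -> r2=0x40
epilogue: pop r1=0xe9, sp=0xcd
r1: callee-saved, written=True
r3: caller-saved, written=True
r6: caller-saved, written=False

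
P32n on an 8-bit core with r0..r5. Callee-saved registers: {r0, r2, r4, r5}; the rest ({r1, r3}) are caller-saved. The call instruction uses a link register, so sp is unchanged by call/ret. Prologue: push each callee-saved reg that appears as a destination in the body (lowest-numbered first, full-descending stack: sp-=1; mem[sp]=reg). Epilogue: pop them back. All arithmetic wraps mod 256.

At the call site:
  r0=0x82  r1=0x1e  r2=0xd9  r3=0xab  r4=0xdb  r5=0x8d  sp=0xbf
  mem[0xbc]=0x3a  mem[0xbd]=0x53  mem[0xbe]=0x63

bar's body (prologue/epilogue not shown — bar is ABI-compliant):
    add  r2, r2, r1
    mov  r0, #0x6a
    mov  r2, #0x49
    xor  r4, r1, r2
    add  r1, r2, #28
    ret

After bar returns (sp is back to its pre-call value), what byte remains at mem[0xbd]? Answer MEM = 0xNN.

MEM = 0xd9

prologue: push r0 → mem[0xbe]=0x82, sp=0xbe
prologue: push r2 → mem[0xbd]=0xd9, sp=0xbd
prologue: push r4 → mem[0xbc]=0xdb, sp=0xbc
body[0] add  r2, r2, r1 → r2=0xf7
body[1] mov  r0, #0x6a → r0=0x6a
body[2] mov  r2, #0x49 → r2=0x49
body[3] xor  r4, r1, r2 → r4=0x57
body[4] add  r1, r2, #28 → r1=0x65
epilogue: pop r4=0xdb, sp=0xbd
epilogue: pop r2=0xd9, sp=0xbe
epilogue: pop r0=0x82, sp=0xbf
prologue pushed ['r0', 'r2', 'r4'] at ['0xbe', '0xbd', '0xbc']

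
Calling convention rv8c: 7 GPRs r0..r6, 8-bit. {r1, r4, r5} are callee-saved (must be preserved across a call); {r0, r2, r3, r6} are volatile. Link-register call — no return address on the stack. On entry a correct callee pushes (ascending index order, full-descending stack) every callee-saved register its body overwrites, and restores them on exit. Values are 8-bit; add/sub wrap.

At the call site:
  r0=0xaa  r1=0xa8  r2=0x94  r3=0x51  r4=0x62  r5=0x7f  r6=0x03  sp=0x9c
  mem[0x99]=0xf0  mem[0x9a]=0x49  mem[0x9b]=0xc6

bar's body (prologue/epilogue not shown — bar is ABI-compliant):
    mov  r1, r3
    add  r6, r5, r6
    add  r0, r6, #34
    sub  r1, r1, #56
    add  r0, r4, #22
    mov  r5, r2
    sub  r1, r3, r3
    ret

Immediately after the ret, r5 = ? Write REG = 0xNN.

prologue: push r1 → mem[0x9b]=0xa8, sp=0x9b
prologue: push r5 → mem[0x9a]=0x7f, sp=0x9a
body[0] mov  r1, r3 → r1=0x51
body[1] add  r6, r5, r6 → r6=0x82
body[2] add  r0, r6, #34 → r0=0xa4
body[3] sub  r1, r1, #56 → r1=0x19
body[4] add  r0, r4, #22 → r0=0x78
body[5] mov  r5, r2 → r5=0x94
body[6] sub  r1, r3, r3 → r1=0x00
epilogue: pop r5=0x7f, sp=0x9b
epilogue: pop r1=0xa8, sp=0x9c
r5 is callee-saved → restored

REG = 0x7f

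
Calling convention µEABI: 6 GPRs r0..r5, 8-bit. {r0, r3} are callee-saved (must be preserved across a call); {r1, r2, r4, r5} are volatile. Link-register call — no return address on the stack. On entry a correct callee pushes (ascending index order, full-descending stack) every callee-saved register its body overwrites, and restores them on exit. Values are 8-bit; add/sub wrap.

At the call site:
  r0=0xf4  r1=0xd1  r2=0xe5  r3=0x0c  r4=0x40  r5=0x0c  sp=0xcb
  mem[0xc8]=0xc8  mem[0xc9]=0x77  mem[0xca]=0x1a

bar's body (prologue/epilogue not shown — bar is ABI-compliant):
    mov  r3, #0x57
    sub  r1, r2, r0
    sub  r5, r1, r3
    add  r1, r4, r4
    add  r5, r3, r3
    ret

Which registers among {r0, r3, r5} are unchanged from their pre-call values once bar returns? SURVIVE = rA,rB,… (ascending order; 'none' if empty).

SURVIVE = r0,r3

prologue: push r3 -> mem[0xca]=0x0c, sp=0xca
body[0] mov  r3, #0x57 -> r3=0x57
body[1] sub  r1, r2, r0 -> r1=0xf1
body[2] sub  r5, r1, r3 -> r5=0x9a
body[3] add  r1, r4, r4 -> r1=0x80
body[4] add  r5, r3, r3 -> r5=0xae
epilogue: pop r3=0x0c, sp=0xcb
r0: callee-saved, written=False
r3: callee-saved, written=True
r5: caller-saved, written=True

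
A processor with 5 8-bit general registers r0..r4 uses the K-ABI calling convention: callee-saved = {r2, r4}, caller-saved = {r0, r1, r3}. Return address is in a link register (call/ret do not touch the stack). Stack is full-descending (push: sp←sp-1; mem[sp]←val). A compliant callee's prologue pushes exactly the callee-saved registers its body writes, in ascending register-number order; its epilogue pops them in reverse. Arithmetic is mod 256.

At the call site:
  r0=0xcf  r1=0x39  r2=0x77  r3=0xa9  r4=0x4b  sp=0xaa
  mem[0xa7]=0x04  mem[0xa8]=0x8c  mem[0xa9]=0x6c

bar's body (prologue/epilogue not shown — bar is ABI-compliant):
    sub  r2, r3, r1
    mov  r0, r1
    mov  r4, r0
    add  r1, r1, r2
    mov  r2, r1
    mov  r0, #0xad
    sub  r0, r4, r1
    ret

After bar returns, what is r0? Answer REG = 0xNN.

REG = 0x90

prologue: push r2 -> mem[0xa9]=0x77, sp=0xa9
prologue: push r4 -> mem[0xa8]=0x4b, sp=0xa8
body[0] sub  r2, r3, r1 -> r2=0x70
body[1] mov  r0, r1 -> r0=0x39
body[2] mov  r4, r0 -> r4=0x39
body[3] add  r1, r1, r2 -> r1=0xa9
body[4] mov  r2, r1 -> r2=0xa9
body[5] mov  r0, #0xad -> r0=0xad
body[6] sub  r0, r4, r1 -> r0=0x90
epilogue: pop r4=0x4b, sp=0xa9
epilogue: pop r2=0x77, sp=0xaa
r0 is caller-saved -> body value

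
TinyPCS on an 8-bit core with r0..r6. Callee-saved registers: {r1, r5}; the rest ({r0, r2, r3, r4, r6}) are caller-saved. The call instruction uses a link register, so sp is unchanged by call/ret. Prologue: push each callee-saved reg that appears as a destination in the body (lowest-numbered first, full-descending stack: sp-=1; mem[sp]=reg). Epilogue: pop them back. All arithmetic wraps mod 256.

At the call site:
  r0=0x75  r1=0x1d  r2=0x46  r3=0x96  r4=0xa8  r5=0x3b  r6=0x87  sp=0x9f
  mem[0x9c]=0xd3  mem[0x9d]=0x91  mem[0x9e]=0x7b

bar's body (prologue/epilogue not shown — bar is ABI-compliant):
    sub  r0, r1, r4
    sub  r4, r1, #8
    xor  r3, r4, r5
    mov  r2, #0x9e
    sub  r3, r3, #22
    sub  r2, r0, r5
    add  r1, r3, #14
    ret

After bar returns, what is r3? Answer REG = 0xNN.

REG = 0x18

prologue: push r1 -> mem[0x9e]=0x1d, sp=0x9e
body[0] sub  r0, r1, r4 -> r0=0x75
body[1] sub  r4, r1, #8 -> r4=0x15
body[2] xor  r3, r4, r5 -> r3=0x2e
body[3] mov  r2, #0x9e -> r2=0x9e
body[4] sub  r3, r3, #22 -> r3=0x18
body[5] sub  r2, r0, r5 -> r2=0x3a
body[6] add  r1, r3, #14 -> r1=0x26
epilogue: pop r1=0x1d, sp=0x9f
r3 is caller-saved -> body value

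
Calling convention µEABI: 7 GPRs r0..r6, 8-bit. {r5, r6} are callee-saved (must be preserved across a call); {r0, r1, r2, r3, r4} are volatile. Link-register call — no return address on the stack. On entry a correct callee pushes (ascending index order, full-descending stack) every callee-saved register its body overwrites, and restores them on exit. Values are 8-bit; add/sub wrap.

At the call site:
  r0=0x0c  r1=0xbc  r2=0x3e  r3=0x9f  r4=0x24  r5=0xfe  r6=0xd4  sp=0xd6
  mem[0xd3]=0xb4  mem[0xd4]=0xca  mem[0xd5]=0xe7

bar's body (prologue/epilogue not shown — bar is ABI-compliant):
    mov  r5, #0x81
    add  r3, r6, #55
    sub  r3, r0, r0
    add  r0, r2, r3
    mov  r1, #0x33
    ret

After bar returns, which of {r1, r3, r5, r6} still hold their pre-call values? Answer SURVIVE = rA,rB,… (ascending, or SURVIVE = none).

prologue: push r5 → mem[0xd5]=0xfe, sp=0xd5
body[0] mov  r5, #0x81 → r5=0x81
body[1] add  r3, r6, #55 → r3=0x0b
body[2] sub  r3, r0, r0 → r3=0x00
body[3] add  r0, r2, r3 → r0=0x3e
body[4] mov  r1, #0x33 → r1=0x33
epilogue: pop r5=0xfe, sp=0xd6
r1: caller-saved, written=True
r3: caller-saved, written=True
r5: callee-saved, written=True
r6: callee-saved, written=False

SURVIVE = r5,r6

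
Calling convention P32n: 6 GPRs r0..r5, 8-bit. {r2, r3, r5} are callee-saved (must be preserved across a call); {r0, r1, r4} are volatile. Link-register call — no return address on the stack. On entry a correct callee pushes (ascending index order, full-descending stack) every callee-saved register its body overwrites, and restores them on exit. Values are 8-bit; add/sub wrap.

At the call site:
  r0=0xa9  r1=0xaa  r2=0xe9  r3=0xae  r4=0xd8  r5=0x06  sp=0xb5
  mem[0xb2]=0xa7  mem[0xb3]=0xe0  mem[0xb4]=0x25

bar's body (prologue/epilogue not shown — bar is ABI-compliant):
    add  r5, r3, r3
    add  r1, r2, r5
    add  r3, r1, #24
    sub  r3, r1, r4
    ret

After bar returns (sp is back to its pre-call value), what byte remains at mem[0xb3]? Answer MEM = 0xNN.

prologue: push r3 -> mem[0xb4]=0xae, sp=0xb4
prologue: push r5 -> mem[0xb3]=0x06, sp=0xb3
body[0] add  r5, r3, r3 -> r5=0x5c
body[1] add  r1, r2, r5 -> r1=0x45
body[2] add  r3, r1, #24 -> r3=0x5d
body[3] sub  r3, r1, r4 -> r3=0x6d
epilogue: pop r5=0x06, sp=0xb4
epilogue: pop r3=0xae, sp=0xb5
prologue pushed ['r3', 'r5'] at ['0xb4', '0xb3']

MEM = 0x06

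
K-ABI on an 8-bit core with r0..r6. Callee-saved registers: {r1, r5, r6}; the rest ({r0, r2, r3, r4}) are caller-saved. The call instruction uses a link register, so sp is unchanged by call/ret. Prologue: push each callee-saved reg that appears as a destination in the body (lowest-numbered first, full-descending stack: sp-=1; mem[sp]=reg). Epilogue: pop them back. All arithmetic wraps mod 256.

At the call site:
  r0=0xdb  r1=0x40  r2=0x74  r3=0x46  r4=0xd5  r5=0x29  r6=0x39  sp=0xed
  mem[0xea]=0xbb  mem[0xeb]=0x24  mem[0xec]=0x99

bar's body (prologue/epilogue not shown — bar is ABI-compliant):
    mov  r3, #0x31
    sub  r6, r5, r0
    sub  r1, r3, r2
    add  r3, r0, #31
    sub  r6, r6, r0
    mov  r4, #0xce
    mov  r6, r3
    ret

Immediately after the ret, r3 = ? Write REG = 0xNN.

prologue: push r1 -> mem[0xec]=0x40, sp=0xec
prologue: push r6 -> mem[0xeb]=0x39, sp=0xeb
body[0] mov  r3, #0x31 -> r3=0x31
body[1] sub  r6, r5, r0 -> r6=0x4e
body[2] sub  r1, r3, r2 -> r1=0xbd
body[3] add  r3, r0, #31 -> r3=0xfa
body[4] sub  r6, r6, r0 -> r6=0x73
body[5] mov  r4, #0xce -> r4=0xce
body[6] mov  r6, r3 -> r6=0xfa
epilogue: pop r6=0x39, sp=0xec
epilogue: pop r1=0x40, sp=0xed
r3 is caller-saved -> body value

REG = 0xfa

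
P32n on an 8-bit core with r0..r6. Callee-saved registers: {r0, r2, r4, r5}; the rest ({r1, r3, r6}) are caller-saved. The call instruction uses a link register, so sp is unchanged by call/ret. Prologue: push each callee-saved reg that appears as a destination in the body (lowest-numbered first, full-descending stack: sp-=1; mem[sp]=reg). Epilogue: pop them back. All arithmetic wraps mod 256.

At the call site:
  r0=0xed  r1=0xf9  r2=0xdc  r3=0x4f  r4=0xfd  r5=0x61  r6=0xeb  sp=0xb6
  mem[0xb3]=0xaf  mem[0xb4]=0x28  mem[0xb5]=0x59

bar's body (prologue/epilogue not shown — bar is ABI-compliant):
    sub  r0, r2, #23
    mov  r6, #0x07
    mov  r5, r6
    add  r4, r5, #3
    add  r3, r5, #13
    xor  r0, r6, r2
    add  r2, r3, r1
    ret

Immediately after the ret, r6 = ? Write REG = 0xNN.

prologue: push r0 → mem[0xb5]=0xed, sp=0xb5
prologue: push r2 → mem[0xb4]=0xdc, sp=0xb4
prologue: push r4 → mem[0xb3]=0xfd, sp=0xb3
prologue: push r5 → mem[0xb2]=0x61, sp=0xb2
body[0] sub  r0, r2, #23 → r0=0xc5
body[1] mov  r6, #0x07 → r6=0x07
body[2] mov  r5, r6 → r5=0x07
body[3] add  r4, r5, #3 → r4=0x0a
body[4] add  r3, r5, #13 → r3=0x14
body[5] xor  r0, r6, r2 → r0=0xdb
body[6] add  r2, r3, r1 → r2=0x0d
epilogue: pop r5=0x61, sp=0xb3
epilogue: pop r4=0xfd, sp=0xb4
epilogue: pop r2=0xdc, sp=0xb5
epilogue: pop r0=0xed, sp=0xb6
r6 is caller-saved → body value

REG = 0x07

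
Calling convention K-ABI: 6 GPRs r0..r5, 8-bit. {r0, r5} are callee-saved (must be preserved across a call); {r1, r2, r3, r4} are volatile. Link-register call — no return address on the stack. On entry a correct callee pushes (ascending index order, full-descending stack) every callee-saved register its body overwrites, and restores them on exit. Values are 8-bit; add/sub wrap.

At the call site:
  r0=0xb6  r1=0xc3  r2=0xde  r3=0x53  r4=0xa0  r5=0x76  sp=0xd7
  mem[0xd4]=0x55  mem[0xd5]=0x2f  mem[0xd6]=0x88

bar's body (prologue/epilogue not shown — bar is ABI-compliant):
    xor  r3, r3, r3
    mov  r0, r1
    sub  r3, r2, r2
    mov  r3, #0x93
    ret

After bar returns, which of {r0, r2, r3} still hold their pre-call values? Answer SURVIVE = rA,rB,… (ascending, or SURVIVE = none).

prologue: push r0 → mem[0xd6]=0xb6, sp=0xd6
body[0] xor  r3, r3, r3 → r3=0x00
body[1] mov  r0, r1 → r0=0xc3
body[2] sub  r3, r2, r2 → r3=0x00
body[3] mov  r3, #0x93 → r3=0x93
epilogue: pop r0=0xb6, sp=0xd7
r0: callee-saved, written=True
r2: caller-saved, written=False
r3: caller-saved, written=True

SURVIVE = r0,r2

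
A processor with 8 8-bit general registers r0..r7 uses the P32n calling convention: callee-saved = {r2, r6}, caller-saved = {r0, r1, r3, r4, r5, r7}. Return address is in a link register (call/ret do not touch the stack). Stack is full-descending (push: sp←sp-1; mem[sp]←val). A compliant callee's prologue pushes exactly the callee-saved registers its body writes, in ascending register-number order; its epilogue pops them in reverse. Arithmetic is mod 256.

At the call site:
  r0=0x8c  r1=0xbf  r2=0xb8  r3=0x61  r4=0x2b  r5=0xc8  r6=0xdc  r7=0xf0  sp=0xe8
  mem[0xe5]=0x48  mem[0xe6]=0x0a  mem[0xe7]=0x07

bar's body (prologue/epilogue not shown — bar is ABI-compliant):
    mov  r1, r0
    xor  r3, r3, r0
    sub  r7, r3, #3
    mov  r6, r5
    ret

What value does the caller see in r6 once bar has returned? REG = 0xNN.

REG = 0xdc

prologue: push r6 -> mem[0xe7]=0xdc, sp=0xe7
body[0] mov  r1, r0 -> r1=0x8c
body[1] xor  r3, r3, r0 -> r3=0xed
body[2] sub  r7, r3, #3 -> r7=0xea
body[3] mov  r6, r5 -> r6=0xc8
epilogue: pop r6=0xdc, sp=0xe8
r6 is callee-saved -> restored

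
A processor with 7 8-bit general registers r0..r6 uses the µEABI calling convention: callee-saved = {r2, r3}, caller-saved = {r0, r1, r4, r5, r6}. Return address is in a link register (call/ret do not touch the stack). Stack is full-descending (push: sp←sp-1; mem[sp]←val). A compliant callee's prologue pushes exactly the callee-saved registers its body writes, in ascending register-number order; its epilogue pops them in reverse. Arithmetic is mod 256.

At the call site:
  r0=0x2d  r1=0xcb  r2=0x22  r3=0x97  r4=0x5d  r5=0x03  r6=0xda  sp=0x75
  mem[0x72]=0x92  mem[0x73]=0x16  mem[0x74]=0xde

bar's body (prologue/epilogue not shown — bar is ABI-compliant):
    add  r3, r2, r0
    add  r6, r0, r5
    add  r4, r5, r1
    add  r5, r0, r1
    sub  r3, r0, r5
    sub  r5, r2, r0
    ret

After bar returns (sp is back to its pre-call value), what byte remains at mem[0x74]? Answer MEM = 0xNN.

MEM = 0x97

prologue: push r3 → mem[0x74]=0x97, sp=0x74
body[0] add  r3, r2, r0 → r3=0x4f
body[1] add  r6, r0, r5 → r6=0x30
body[2] add  r4, r5, r1 → r4=0xce
body[3] add  r5, r0, r1 → r5=0xf8
body[4] sub  r3, r0, r5 → r3=0x35
body[5] sub  r5, r2, r0 → r5=0xf5
epilogue: pop r3=0x97, sp=0x75
prologue pushed ['r3'] at ['0x74']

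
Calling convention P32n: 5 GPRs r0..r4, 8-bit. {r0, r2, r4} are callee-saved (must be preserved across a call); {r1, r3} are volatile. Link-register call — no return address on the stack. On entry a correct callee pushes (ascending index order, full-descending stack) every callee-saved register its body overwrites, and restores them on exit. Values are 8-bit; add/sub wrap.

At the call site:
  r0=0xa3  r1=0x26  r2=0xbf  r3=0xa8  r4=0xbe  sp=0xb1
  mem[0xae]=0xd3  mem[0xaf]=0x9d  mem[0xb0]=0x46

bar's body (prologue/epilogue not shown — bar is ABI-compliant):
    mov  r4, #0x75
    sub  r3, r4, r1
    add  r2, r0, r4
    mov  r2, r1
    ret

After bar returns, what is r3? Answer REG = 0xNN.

REG = 0x4f

prologue: push r2 -> mem[0xb0]=0xbf, sp=0xb0
prologue: push r4 -> mem[0xaf]=0xbe, sp=0xaf
body[0] mov  r4, #0x75 -> r4=0x75
body[1] sub  r3, r4, r1 -> r3=0x4f
body[2] add  r2, r0, r4 -> r2=0x18
body[3] mov  r2, r1 -> r2=0x26
epilogue: pop r4=0xbe, sp=0xb0
epilogue: pop r2=0xbf, sp=0xb1
r3 is caller-saved -> body value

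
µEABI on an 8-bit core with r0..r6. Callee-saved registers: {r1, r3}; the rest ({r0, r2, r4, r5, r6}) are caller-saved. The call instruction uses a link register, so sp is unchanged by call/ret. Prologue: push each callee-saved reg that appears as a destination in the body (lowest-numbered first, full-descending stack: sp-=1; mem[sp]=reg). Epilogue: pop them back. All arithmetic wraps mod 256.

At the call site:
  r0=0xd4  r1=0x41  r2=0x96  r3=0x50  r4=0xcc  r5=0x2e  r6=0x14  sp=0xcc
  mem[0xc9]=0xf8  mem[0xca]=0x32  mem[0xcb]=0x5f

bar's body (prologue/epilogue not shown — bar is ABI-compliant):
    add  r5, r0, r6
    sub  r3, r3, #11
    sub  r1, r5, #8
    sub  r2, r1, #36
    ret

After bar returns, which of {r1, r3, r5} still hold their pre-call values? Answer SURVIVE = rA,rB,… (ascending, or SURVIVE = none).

prologue: push r1 → mem[0xcb]=0x41, sp=0xcb
prologue: push r3 → mem[0xca]=0x50, sp=0xca
body[0] add  r5, r0, r6 → r5=0xe8
body[1] sub  r3, r3, #11 → r3=0x45
body[2] sub  r1, r5, #8 → r1=0xe0
body[3] sub  r2, r1, #36 → r2=0xbc
epilogue: pop r3=0x50, sp=0xcb
epilogue: pop r1=0x41, sp=0xcc
r1: callee-saved, written=True
r3: callee-saved, written=True
r5: caller-saved, written=True

SURVIVE = r1,r3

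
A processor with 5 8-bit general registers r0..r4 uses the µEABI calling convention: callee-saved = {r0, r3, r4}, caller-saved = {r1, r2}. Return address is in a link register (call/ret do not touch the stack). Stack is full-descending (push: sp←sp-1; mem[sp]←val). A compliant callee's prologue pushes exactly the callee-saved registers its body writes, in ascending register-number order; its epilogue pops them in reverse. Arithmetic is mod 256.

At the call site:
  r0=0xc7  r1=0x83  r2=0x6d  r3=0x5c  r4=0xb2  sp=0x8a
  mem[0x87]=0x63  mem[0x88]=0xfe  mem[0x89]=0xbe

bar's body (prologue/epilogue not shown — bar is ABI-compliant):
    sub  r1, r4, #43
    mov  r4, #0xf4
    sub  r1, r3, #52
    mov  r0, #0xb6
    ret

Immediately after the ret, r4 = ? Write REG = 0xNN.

prologue: push r0 -> mem[0x89]=0xc7, sp=0x89
prologue: push r4 -> mem[0x88]=0xb2, sp=0x88
body[0] sub  r1, r4, #43 -> r1=0x87
body[1] mov  r4, #0xf4 -> r4=0xf4
body[2] sub  r1, r3, #52 -> r1=0x28
body[3] mov  r0, #0xb6 -> r0=0xb6
epilogue: pop r4=0xb2, sp=0x89
epilogue: pop r0=0xc7, sp=0x8a
r4 is callee-saved -> restored

REG = 0xb2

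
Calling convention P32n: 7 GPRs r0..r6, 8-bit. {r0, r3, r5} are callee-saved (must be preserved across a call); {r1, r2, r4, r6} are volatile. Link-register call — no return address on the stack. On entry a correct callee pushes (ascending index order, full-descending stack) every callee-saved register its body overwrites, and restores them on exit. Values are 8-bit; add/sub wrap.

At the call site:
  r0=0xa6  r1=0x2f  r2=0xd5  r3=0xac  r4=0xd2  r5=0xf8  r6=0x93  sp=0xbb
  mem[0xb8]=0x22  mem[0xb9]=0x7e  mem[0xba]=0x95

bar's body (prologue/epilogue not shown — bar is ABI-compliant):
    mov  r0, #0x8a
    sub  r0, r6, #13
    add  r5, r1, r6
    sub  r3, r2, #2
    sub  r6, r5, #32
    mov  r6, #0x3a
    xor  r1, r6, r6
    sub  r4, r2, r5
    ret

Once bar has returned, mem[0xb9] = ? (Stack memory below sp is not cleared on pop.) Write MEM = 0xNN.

prologue: push r0 → mem[0xba]=0xa6, sp=0xba
prologue: push r3 → mem[0xb9]=0xac, sp=0xb9
prologue: push r5 → mem[0xb8]=0xf8, sp=0xb8
body[0] mov  r0, #0x8a → r0=0x8a
body[1] sub  r0, r6, #13 → r0=0x86
body[2] add  r5, r1, r6 → r5=0xc2
body[3] sub  r3, r2, #2 → r3=0xd3
body[4] sub  r6, r5, #32 → r6=0xa2
body[5] mov  r6, #0x3a → r6=0x3a
body[6] xor  r1, r6, r6 → r1=0x00
body[7] sub  r4, r2, r5 → r4=0x13
epilogue: pop r5=0xf8, sp=0xb9
epilogue: pop r3=0xac, sp=0xba
epilogue: pop r0=0xa6, sp=0xbb
prologue pushed ['r0', 'r3', 'r5'] at ['0xba', '0xb9', '0xb8']

MEM = 0xac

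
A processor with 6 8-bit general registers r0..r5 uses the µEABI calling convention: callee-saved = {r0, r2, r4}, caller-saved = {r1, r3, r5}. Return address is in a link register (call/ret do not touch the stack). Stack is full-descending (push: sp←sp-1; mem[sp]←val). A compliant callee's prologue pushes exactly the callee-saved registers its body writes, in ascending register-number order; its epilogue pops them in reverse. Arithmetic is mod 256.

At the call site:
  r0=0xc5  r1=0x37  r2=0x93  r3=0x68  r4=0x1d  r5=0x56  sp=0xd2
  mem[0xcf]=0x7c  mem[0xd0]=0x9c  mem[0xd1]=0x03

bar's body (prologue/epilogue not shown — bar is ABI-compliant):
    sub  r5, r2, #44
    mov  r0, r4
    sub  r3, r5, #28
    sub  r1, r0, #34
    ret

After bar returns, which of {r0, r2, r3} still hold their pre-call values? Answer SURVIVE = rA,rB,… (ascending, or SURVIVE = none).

SURVIVE = r0,r2

prologue: push r0 -> mem[0xd1]=0xc5, sp=0xd1
body[0] sub  r5, r2, #44 -> r5=0x67
body[1] mov  r0, r4 -> r0=0x1d
body[2] sub  r3, r5, #28 -> r3=0x4b
body[3] sub  r1, r0, #34 -> r1=0xfb
epilogue: pop r0=0xc5, sp=0xd2
r0: callee-saved, written=True
r2: callee-saved, written=False
r3: caller-saved, written=True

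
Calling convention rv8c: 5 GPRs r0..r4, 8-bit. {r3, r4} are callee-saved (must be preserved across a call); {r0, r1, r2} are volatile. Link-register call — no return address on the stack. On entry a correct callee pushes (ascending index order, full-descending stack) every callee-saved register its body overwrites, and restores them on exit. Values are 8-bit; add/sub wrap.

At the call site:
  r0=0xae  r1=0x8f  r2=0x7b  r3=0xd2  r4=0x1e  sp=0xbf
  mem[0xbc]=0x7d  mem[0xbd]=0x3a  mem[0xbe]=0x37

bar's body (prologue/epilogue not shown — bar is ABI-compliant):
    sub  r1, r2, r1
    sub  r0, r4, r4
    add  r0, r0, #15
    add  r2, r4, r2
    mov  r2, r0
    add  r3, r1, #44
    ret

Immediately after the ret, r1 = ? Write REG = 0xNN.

prologue: push r3 -> mem[0xbe]=0xd2, sp=0xbe
body[0] sub  r1, r2, r1 -> r1=0xec
body[1] sub  r0, r4, r4 -> r0=0x00
body[2] add  r0, r0, #15 -> r0=0x0f
body[3] add  r2, r4, r2 -> r2=0x99
body[4] mov  r2, r0 -> r2=0x0f
body[5] add  r3, r1, #44 -> r3=0x18
epilogue: pop r3=0xd2, sp=0xbf
r1 is caller-saved -> body value

REG = 0xec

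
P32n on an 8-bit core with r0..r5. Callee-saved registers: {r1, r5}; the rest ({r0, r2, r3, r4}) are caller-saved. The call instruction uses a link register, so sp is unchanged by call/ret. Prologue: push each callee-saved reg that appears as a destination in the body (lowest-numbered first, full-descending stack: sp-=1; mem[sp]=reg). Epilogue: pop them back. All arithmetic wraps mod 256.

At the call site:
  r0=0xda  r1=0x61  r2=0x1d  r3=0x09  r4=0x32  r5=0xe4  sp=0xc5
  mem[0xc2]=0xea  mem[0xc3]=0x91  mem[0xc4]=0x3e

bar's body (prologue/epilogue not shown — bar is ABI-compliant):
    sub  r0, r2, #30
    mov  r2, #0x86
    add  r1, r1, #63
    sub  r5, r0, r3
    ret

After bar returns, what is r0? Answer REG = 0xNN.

prologue: push r1 → mem[0xc4]=0x61, sp=0xc4
prologue: push r5 → mem[0xc3]=0xe4, sp=0xc3
body[0] sub  r0, r2, #30 → r0=0xff
body[1] mov  r2, #0x86 → r2=0x86
body[2] add  r1, r1, #63 → r1=0xa0
body[3] sub  r5, r0, r3 → r5=0xf6
epilogue: pop r5=0xe4, sp=0xc4
epilogue: pop r1=0x61, sp=0xc5
r0 is caller-saved → body value

REG = 0xff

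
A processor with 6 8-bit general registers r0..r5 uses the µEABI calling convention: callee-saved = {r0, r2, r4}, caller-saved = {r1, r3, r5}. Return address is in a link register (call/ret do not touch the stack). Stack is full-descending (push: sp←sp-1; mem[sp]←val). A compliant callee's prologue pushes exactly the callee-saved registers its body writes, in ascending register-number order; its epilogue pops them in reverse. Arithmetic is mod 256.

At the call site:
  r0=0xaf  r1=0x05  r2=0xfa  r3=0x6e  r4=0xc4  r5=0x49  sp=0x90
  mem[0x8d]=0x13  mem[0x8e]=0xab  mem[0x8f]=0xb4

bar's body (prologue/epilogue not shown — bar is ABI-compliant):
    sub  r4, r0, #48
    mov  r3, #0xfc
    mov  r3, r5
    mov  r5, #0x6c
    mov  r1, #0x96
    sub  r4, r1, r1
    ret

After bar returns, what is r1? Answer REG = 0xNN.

prologue: push r4 → mem[0x8f]=0xc4, sp=0x8f
body[0] sub  r4, r0, #48 → r4=0x7f
body[1] mov  r3, #0xfc → r3=0xfc
body[2] mov  r3, r5 → r3=0x49
body[3] mov  r5, #0x6c → r5=0x6c
body[4] mov  r1, #0x96 → r1=0x96
body[5] sub  r4, r1, r1 → r4=0x00
epilogue: pop r4=0xc4, sp=0x90
r1 is caller-saved → body value

REG = 0x96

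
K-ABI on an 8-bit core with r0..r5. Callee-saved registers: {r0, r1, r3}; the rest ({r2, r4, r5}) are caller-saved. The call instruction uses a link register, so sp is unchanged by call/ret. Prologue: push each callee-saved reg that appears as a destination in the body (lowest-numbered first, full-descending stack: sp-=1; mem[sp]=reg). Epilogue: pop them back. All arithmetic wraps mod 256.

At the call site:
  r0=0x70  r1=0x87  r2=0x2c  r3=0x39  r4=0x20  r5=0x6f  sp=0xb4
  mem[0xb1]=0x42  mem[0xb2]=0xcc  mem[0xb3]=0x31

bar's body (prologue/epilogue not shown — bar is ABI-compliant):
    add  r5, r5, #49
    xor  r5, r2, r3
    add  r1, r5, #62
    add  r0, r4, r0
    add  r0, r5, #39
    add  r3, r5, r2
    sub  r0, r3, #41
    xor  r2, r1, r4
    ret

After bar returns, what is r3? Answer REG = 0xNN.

REG = 0x39

prologue: push r0 -> mem[0xb3]=0x70, sp=0xb3
prologue: push r1 -> mem[0xb2]=0x87, sp=0xb2
prologue: push r3 -> mem[0xb1]=0x39, sp=0xb1
body[0] add  r5, r5, #49 -> r5=0xa0
body[1] xor  r5, r2, r3 -> r5=0x15
body[2] add  r1, r5, #62 -> r1=0x53
body[3] add  r0, r4, r0 -> r0=0x90
body[4] add  r0, r5, #39 -> r0=0x3c
body[5] add  r3, r5, r2 -> r3=0x41
body[6] sub  r0, r3, #41 -> r0=0x18
body[7] xor  r2, r1, r4 -> r2=0x73
epilogue: pop r3=0x39, sp=0xb2
epilogue: pop r1=0x87, sp=0xb3
epilogue: pop r0=0x70, sp=0xb4
r3 is callee-saved -> restored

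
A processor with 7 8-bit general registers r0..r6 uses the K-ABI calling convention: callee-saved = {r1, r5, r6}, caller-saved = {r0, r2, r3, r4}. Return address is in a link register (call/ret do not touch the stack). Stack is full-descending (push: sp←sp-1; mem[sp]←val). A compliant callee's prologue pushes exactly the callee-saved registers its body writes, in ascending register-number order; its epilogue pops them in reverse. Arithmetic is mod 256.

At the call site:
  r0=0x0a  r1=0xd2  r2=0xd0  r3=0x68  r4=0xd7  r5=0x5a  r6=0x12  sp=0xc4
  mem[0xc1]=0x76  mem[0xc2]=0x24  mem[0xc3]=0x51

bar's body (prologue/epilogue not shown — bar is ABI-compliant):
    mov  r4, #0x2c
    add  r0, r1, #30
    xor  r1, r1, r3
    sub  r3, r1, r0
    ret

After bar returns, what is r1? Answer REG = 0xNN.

REG = 0xd2

prologue: push r1 → mem[0xc3]=0xd2, sp=0xc3
body[0] mov  r4, #0x2c → r4=0x2c
body[1] add  r0, r1, #30 → r0=0xf0
body[2] xor  r1, r1, r3 → r1=0xba
body[3] sub  r3, r1, r0 → r3=0xca
epilogue: pop r1=0xd2, sp=0xc4
r1 is callee-saved → restored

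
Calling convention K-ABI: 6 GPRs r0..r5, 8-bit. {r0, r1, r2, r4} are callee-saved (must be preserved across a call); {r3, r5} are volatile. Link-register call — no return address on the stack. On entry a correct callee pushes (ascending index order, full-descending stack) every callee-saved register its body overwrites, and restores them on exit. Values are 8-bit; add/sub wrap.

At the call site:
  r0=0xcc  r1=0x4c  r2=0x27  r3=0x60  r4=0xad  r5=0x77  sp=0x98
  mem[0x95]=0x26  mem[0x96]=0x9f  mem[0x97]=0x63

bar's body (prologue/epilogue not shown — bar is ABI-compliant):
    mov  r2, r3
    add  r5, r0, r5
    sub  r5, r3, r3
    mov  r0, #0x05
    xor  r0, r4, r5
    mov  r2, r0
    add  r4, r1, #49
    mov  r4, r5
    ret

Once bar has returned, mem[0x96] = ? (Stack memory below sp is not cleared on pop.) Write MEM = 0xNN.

MEM = 0x27

prologue: push r0 -> mem[0x97]=0xcc, sp=0x97
prologue: push r2 -> mem[0x96]=0x27, sp=0x96
prologue: push r4 -> mem[0x95]=0xad, sp=0x95
body[0] mov  r2, r3 -> r2=0x60
body[1] add  r5, r0, r5 -> r5=0x43
body[2] sub  r5, r3, r3 -> r5=0x00
body[3] mov  r0, #0x05 -> r0=0x05
body[4] xor  r0, r4, r5 -> r0=0xad
body[5] mov  r2, r0 -> r2=0xad
body[6] add  r4, r1, #49 -> r4=0x7d
body[7] mov  r4, r5 -> r4=0x00
epilogue: pop r4=0xad, sp=0x96
epilogue: pop r2=0x27, sp=0x97
epilogue: pop r0=0xcc, sp=0x98
prologue pushed ['r0', 'r2', 'r4'] at ['0x97', '0x96', '0x95']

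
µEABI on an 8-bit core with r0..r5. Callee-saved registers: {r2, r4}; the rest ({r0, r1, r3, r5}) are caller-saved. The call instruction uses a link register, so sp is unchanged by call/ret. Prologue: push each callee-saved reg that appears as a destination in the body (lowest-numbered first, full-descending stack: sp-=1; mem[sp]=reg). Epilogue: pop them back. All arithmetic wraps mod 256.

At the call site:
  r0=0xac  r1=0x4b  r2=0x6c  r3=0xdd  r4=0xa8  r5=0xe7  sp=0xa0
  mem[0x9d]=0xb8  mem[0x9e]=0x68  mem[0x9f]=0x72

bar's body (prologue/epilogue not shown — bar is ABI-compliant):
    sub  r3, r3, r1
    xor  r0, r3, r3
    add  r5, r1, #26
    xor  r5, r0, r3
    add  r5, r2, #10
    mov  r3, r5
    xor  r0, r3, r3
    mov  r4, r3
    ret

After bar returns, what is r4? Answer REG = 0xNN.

prologue: push r4 → mem[0x9f]=0xa8, sp=0x9f
body[0] sub  r3, r3, r1 → r3=0x92
body[1] xor  r0, r3, r3 → r0=0x00
body[2] add  r5, r1, #26 → r5=0x65
body[3] xor  r5, r0, r3 → r5=0x92
body[4] add  r5, r2, #10 → r5=0x76
body[5] mov  r3, r5 → r3=0x76
body[6] xor  r0, r3, r3 → r0=0x00
body[7] mov  r4, r3 → r4=0x76
epilogue: pop r4=0xa8, sp=0xa0
r4 is callee-saved → restored

REG = 0xa8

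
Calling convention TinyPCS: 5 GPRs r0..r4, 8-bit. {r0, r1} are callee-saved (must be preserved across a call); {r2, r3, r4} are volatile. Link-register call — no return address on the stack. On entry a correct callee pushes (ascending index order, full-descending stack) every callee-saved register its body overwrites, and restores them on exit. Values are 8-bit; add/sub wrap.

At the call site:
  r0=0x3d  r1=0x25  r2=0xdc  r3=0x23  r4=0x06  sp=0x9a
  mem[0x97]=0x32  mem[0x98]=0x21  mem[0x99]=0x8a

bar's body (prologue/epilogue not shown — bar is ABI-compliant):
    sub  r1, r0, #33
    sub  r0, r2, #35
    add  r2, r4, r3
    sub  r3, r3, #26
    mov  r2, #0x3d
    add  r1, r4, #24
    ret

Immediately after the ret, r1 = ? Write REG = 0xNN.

prologue: push r0 → mem[0x99]=0x3d, sp=0x99
prologue: push r1 → mem[0x98]=0x25, sp=0x98
body[0] sub  r1, r0, #33 → r1=0x1c
body[1] sub  r0, r2, #35 → r0=0xb9
body[2] add  r2, r4, r3 → r2=0x29
body[3] sub  r3, r3, #26 → r3=0x09
body[4] mov  r2, #0x3d → r2=0x3d
body[5] add  r1, r4, #24 → r1=0x1e
epilogue: pop r1=0x25, sp=0x99
epilogue: pop r0=0x3d, sp=0x9a
r1 is callee-saved → restored

REG = 0x25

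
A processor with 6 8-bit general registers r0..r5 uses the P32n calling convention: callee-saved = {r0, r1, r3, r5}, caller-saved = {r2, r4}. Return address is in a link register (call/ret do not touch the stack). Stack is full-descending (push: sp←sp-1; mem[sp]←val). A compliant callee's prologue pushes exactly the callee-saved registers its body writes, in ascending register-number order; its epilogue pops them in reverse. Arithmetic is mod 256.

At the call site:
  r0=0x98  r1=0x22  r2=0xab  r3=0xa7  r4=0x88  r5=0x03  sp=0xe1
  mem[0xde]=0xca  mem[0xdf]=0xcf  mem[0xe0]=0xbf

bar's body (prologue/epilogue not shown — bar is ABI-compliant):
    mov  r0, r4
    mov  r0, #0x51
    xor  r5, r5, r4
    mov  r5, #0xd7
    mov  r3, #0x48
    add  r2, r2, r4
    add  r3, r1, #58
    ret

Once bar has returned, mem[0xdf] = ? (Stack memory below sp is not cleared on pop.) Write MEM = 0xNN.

MEM = 0xa7

prologue: push r0 → mem[0xe0]=0x98, sp=0xe0
prologue: push r3 → mem[0xdf]=0xa7, sp=0xdf
prologue: push r5 → mem[0xde]=0x03, sp=0xde
body[0] mov  r0, r4 → r0=0x88
body[1] mov  r0, #0x51 → r0=0x51
body[2] xor  r5, r5, r4 → r5=0x8b
body[3] mov  r5, #0xd7 → r5=0xd7
body[4] mov  r3, #0x48 → r3=0x48
body[5] add  r2, r2, r4 → r2=0x33
body[6] add  r3, r1, #58 → r3=0x5c
epilogue: pop r5=0x03, sp=0xdf
epilogue: pop r3=0xa7, sp=0xe0
epilogue: pop r0=0x98, sp=0xe1
prologue pushed ['r0', 'r3', 'r5'] at ['0xe0', '0xdf', '0xde']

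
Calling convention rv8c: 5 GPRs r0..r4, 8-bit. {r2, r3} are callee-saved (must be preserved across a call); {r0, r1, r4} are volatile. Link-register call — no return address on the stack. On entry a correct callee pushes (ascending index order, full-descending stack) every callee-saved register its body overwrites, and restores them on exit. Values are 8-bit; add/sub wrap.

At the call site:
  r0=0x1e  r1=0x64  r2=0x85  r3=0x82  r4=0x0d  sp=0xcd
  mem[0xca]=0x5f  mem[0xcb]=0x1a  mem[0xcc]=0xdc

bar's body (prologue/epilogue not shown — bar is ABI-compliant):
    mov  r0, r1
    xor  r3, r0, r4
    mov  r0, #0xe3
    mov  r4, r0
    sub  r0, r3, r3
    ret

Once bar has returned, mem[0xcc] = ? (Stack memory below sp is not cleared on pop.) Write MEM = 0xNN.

MEM = 0x82

prologue: push r3 → mem[0xcc]=0x82, sp=0xcc
body[0] mov  r0, r1 → r0=0x64
body[1] xor  r3, r0, r4 → r3=0x69
body[2] mov  r0, #0xe3 → r0=0xe3
body[3] mov  r4, r0 → r4=0xe3
body[4] sub  r0, r3, r3 → r0=0x00
epilogue: pop r3=0x82, sp=0xcd
prologue pushed ['r3'] at ['0xcc']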